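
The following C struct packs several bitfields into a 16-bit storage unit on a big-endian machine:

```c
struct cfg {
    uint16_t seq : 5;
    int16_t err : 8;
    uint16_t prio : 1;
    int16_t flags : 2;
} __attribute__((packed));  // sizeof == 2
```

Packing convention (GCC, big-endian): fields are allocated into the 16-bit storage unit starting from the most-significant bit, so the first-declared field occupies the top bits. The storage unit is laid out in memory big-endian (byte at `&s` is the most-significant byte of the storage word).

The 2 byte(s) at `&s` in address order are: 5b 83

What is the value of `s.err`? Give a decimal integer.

112

[0]=0x5b [1]=0x83 (big-endian) → word 0x5b83
seq:5 @ bit 11 → (0x5b83>>11)&0x1f = 0xb
err:8 @ bit 3 → (0x5b83>>3)&0xff = 0x70  ←
prio:1 @ bit 2 → (0x5b83>>2)&0x1 = 0x0
flags:2 @ bit 0 → (0x5b83>>0)&0x3 = 0x3
err signed 8b, MSB=0: value = 112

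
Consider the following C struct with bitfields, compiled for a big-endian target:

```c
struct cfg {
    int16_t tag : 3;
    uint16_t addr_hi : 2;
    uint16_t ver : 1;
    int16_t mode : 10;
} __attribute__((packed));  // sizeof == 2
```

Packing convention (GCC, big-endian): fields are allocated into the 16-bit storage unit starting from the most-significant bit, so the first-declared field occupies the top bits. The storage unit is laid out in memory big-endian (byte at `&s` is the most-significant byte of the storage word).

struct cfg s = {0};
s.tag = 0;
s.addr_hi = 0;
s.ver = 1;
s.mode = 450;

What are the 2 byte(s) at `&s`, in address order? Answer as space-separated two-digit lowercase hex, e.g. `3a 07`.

05 c2

tag (3b) val=0 bits=0x0 at bit 13: 0x0000
addr_hi (2b) val=0 bits=0x0 at bit 11: 0x0000
ver (1b) val=1 bits=0x1 at bit 10: 0x0400
mode (10b) val=450 bits=0x1c2 at bit 0: 0x05c2
word = 0x05c2 → big-endian bytes:
  [0]=0x05  [1]=0xc2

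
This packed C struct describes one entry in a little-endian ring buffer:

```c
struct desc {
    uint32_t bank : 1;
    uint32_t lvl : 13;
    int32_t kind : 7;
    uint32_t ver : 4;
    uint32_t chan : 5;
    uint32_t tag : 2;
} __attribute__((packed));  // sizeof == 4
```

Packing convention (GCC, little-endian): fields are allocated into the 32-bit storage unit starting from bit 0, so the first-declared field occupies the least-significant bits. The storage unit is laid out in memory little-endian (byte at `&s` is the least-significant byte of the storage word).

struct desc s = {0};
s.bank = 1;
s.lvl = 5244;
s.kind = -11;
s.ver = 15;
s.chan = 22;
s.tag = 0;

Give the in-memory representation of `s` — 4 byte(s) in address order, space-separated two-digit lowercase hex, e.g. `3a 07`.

[0+:1] bank=1 & 0x1 = 0x1; word=0x00000001
[1+:13] lvl=5244 & 0x1fff = 0x147c; word=0x000028f9
[14+:7] kind=-11 & 0x7f = 0x75; word=0x001d68f9
[21+:4] ver=15 & 0xf = 0xf; word=0x01fd68f9
[25+:5] chan=22 & 0x1f = 0x16; word=0x2dfd68f9
[30+:2] tag=0 & 0x3 = 0x0; word=0x2dfd68f9
word = 0x2dfd68f9 → little-endian bytes:
  [0]=0xf9  [1]=0x68  [2]=0xfd  [3]=0x2d

f9 68 fd 2d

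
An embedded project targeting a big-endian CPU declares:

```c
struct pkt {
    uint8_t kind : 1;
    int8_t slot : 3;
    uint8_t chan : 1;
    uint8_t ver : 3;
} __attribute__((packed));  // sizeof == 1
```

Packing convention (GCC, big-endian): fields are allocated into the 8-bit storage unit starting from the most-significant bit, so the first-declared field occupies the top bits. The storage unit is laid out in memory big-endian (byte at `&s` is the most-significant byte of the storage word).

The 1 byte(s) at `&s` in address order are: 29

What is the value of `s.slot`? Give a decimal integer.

[0]=0x29 (big-endian) → word 0x29
kind [7+:1] = (word>>7) & 0x1 = 0
slot [4+:3] = (word>>4) & 0x7 = 2  ←
chan [3+:1] = (word>>3) & 0x1 = 1
ver [0+:3] = (word>>0) & 0x7 = 1
slot signed 3b, MSB=0: value = 2

2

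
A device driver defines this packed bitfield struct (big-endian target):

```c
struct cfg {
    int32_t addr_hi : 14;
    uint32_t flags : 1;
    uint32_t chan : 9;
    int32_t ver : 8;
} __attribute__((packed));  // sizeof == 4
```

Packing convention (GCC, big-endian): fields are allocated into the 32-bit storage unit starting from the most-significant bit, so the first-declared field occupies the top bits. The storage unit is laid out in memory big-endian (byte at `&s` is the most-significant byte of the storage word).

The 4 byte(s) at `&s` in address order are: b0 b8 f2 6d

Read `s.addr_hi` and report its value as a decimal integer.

[0]=0xb0 [1]=0xb8 [2]=0xf2 [3]=0x6d (big-endian) → word 0xb0b8f26d
addr_hi [18+:14] = (word>>18) & 0x3fff = 11310  ←
flags [17+:1] = (word>>17) & 0x1 = 0
chan [8+:9] = (word>>8) & 0x1ff = 242
ver [0+:8] = (word>>0) & 0xff = 109
addr_hi signed 14b, MSB=1: 11310 - 16384 = -5074

-5074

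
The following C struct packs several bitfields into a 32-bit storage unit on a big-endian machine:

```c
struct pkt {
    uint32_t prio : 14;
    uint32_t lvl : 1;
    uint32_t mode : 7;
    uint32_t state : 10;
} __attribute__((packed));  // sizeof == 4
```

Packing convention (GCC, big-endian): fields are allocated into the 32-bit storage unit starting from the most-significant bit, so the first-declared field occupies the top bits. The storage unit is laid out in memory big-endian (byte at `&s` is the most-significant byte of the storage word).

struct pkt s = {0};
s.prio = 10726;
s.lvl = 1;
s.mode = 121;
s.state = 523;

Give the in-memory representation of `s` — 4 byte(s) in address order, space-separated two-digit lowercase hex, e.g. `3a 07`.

prio:14 = 10726 → 0x29e6 << 18 → word 0xa7980000
lvl:1 = 1 → 0x1 << 17 → word 0xa79a0000
mode:7 = 121 → 0x79 << 10 → word 0xa79be400
state:10 = 523 → 0x20b << 0 → word 0xa79be60b
word = 0xa79be60b → big-endian bytes:
  [0]=0xa7  [1]=0x9b  [2]=0xe6  [3]=0x0b

a7 9b e6 0b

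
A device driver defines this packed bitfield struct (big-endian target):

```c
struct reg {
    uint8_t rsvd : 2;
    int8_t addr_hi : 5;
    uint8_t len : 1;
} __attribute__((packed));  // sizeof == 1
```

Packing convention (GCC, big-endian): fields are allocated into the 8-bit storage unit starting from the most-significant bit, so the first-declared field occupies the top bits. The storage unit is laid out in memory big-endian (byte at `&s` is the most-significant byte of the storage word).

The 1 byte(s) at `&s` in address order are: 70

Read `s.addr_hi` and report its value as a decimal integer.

[0]=0x70 (big-endian) → word 0x70
rsvd [6+:2] = (word>>6) & 0x3 = 1
addr_hi [1+:5] = (word>>1) & 0x1f = 24  ←
len [0+:1] = (word>>0) & 0x1 = 0
addr_hi signed 5b, MSB=1: 24 - 32 = -8

-8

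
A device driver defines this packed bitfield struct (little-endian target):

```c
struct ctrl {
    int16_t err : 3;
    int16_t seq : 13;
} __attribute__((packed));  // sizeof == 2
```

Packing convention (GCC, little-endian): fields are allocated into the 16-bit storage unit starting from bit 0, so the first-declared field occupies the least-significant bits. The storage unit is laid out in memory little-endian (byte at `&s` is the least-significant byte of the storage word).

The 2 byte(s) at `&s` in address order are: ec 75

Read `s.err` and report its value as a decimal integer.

[0]=0xec [1]=0x75 (little-endian) → word 0x75ec
err [0+:3] = (word>>0) & 0x7 = 4  ←
seq [3+:13] = (word>>3) & 0x1fff = 3773
err signed 3b, MSB=1: 4 - 8 = -4

-4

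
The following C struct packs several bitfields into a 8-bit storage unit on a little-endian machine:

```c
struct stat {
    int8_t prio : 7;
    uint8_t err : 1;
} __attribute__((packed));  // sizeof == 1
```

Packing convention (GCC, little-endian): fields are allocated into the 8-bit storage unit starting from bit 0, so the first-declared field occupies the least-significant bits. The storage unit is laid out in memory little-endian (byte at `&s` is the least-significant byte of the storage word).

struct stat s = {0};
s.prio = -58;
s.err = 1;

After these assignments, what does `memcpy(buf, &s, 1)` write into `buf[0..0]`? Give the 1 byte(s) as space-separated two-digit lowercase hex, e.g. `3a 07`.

prio:7 = -58 → 0x46 << 0 → word 0x46
err:1 = 1 → 0x1 << 7 → word 0xc6
word = 0xc6 → little-endian bytes:
  [0]=0xc6

c6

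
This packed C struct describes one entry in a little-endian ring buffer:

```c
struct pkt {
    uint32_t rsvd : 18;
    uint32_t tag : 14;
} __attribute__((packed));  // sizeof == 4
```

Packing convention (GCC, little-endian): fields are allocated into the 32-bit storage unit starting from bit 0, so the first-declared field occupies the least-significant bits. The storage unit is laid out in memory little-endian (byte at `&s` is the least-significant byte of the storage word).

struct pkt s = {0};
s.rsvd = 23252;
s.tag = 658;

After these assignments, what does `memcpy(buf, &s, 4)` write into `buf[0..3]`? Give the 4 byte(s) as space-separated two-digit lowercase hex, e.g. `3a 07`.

d4 5a 48 0a

rsvd:18 = 23252 → 0x5ad4 << 0 → word 0x00005ad4
tag:14 = 658 → 0x292 << 18 → word 0x0a485ad4
word = 0x0a485ad4 → little-endian bytes:
  [0]=0xd4  [1]=0x5a  [2]=0x48  [3]=0x0a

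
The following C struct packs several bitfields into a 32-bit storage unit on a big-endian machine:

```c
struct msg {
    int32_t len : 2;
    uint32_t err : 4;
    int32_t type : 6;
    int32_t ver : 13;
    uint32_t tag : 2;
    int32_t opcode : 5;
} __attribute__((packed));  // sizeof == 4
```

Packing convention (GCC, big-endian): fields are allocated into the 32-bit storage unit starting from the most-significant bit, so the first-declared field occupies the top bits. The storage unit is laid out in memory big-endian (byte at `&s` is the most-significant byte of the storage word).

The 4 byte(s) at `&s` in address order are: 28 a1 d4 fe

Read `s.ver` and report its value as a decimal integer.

[0]=0x28 [1]=0xa1 [2]=0xd4 [3]=0xfe (big-endian) → word 0x28a1d4fe
len:2 @ bit 30 → (0x28a1d4fe>>30)&0x3 = 0x0
err:4 @ bit 26 → (0x28a1d4fe>>26)&0xf = 0xa
type:6 @ bit 20 → (0x28a1d4fe>>20)&0x3f = 0xa
ver:13 @ bit 7 → (0x28a1d4fe>>7)&0x1fff = 0x3a9  ←
tag:2 @ bit 5 → (0x28a1d4fe>>5)&0x3 = 0x3
opcode:5 @ bit 0 → (0x28a1d4fe>>0)&0x1f = 0x1e
ver signed 13b, MSB=0: value = 937

937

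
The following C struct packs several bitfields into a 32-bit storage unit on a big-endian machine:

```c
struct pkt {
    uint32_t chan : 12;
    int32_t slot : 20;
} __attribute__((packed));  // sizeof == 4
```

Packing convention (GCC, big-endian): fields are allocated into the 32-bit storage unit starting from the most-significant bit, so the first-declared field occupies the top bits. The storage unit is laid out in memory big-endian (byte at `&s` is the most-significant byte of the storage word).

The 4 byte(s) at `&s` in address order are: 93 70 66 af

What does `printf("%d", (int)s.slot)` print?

26287

[0]=0x93 [1]=0x70 [2]=0x66 [3]=0xaf (big-endian) → word 0x937066af
chan:12 @ bit 20 → (0x937066af>>20)&0xfff = 0x937
slot:20 @ bit 0 → (0x937066af>>0)&0xfffff = 0x66af  ←
slot signed 20b, MSB=0: value = 26287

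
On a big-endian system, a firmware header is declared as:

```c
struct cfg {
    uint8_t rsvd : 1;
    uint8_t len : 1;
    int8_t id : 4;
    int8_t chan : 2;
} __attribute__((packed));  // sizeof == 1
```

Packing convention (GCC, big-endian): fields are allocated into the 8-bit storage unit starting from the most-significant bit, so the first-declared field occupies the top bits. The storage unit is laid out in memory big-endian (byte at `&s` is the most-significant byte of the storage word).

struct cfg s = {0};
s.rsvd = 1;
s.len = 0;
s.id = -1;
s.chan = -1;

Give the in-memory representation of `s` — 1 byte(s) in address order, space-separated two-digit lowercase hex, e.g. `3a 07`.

bf

rsvd (1b) val=1 bits=0x1 at bit 7: 0x80
len (1b) val=0 bits=0x0 at bit 6: 0x80
id (4b) val=-1 bits=0xf at bit 2: 0xbc
chan (2b) val=-1 bits=0x3 at bit 0: 0xbf
word = 0xbf → big-endian bytes:
  [0]=0xbf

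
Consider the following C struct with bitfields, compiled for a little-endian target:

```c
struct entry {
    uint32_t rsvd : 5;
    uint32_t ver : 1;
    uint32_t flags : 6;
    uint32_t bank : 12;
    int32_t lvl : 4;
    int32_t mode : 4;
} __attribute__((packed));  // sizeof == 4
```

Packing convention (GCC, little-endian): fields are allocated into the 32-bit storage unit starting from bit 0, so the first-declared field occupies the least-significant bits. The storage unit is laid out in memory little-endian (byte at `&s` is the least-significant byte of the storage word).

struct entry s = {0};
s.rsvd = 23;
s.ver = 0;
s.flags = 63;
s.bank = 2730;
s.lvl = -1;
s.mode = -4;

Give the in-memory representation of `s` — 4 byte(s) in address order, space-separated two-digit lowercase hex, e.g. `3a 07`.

[0+:5] rsvd=23 & 0x1f = 0x17; word=0x00000017
[5+:1] ver=0 & 0x1 = 0x0; word=0x00000017
[6+:6] flags=63 & 0x3f = 0x3f; word=0x00000fd7
[12+:12] bank=2730 & 0xfff = 0xaaa; word=0x00aaafd7
[24+:4] lvl=-1 & 0xf = 0xf; word=0x0faaafd7
[28+:4] mode=-4 & 0xf = 0xc; word=0xcfaaafd7
word = 0xcfaaafd7 → little-endian bytes:
  [0]=0xd7  [1]=0xaf  [2]=0xaa  [3]=0xcf

d7 af aa cf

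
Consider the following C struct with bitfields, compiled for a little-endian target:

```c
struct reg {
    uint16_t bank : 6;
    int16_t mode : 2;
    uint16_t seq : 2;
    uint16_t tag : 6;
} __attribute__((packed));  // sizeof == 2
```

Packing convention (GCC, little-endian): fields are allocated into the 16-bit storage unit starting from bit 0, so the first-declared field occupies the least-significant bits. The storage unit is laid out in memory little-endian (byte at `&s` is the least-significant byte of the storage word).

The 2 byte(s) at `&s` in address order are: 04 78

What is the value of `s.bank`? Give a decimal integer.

[0]=0x04 [1]=0x78 (little-endian) → word 0x7804
bank [0+:6] = (word>>0) & 0x3f = 4  ←
mode [6+:2] = (word>>6) & 0x3 = 0
seq [8+:2] = (word>>8) & 0x3 = 0
tag [10+:6] = (word>>10) & 0x3f = 30

4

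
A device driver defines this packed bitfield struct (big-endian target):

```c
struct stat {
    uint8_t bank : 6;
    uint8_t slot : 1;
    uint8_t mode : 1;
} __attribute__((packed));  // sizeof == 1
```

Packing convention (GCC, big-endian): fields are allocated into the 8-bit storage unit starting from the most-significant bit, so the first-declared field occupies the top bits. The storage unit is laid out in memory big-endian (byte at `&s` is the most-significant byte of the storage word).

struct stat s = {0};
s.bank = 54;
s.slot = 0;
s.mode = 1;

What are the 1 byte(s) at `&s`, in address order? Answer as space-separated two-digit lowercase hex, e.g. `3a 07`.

bank:6 = 54 → 0x36 << 2 → word 0xd8
slot:1 = 0 → 0x0 << 1 → word 0xd8
mode:1 = 1 → 0x1 << 0 → word 0xd9
word = 0xd9 → big-endian bytes:
  [0]=0xd9

d9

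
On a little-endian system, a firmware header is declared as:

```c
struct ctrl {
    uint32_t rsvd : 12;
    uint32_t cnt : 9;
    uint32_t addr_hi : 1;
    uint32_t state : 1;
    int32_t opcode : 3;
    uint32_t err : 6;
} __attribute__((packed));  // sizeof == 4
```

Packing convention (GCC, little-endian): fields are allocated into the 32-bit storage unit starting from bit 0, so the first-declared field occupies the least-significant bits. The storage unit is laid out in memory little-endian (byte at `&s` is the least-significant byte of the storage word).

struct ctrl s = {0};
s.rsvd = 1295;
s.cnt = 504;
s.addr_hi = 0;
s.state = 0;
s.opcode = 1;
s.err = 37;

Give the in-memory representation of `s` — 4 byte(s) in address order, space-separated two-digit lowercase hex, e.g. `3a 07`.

0f 85 9f 94

[0+:12] rsvd=1295 & 0xfff = 0x50f; word=0x0000050f
[12+:9] cnt=504 & 0x1ff = 0x1f8; word=0x001f850f
[21+:1] addr_hi=0 & 0x1 = 0x0; word=0x001f850f
[22+:1] state=0 & 0x1 = 0x0; word=0x001f850f
[23+:3] opcode=1 & 0x7 = 0x1; word=0x009f850f
[26+:6] err=37 & 0x3f = 0x25; word=0x949f850f
word = 0x949f850f → little-endian bytes:
  [0]=0x0f  [1]=0x85  [2]=0x9f  [3]=0x94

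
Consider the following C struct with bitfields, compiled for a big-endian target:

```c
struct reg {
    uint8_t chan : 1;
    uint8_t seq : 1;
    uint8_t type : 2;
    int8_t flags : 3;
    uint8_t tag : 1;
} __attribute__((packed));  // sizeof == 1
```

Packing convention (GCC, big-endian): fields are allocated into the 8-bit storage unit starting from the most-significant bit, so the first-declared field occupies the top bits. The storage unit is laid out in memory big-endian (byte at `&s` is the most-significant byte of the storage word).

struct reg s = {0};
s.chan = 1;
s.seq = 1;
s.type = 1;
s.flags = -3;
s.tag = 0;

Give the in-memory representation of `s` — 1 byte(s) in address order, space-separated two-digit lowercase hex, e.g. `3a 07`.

da

[7+:1] chan=1 & 0x1 = 0x1; word=0x80
[6+:1] seq=1 & 0x1 = 0x1; word=0xc0
[4+:2] type=1 & 0x3 = 0x1; word=0xd0
[1+:3] flags=-3 & 0x7 = 0x5; word=0xda
[0+:1] tag=0 & 0x1 = 0x0; word=0xda
word = 0xda → big-endian bytes:
  [0]=0xda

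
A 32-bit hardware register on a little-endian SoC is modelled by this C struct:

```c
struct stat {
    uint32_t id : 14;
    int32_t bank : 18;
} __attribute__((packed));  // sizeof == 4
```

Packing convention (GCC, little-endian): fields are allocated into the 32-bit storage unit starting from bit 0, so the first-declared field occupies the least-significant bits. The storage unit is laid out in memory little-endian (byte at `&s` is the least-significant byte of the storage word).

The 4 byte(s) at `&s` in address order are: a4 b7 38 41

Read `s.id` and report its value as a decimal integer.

[0]=0xa4 [1]=0xb7 [2]=0x38 [3]=0x41 (little-endian) → word 0x4138b7a4
id:14 @ bit 0 → (0x4138b7a4>>0)&0x3fff = 0x37a4  ←
bank:18 @ bit 14 → (0x4138b7a4>>14)&0x3ffff = 0x104e2

14244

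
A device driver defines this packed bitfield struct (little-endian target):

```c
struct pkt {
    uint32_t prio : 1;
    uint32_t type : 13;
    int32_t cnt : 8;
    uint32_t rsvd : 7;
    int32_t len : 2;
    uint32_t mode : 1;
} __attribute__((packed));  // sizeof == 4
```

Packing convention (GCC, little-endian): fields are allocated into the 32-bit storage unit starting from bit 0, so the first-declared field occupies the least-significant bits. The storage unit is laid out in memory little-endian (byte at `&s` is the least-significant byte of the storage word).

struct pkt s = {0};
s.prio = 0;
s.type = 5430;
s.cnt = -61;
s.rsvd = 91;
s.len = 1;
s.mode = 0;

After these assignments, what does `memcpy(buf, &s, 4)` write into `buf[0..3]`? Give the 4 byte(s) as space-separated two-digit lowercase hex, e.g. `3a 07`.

prio (1b) val=0 bits=0x0 at bit 0: 0x00000000
type (13b) val=5430 bits=0x1536 at bit 1: 0x00002a6c
cnt (8b) val=-61 bits=0xc3 at bit 14: 0x0030ea6c
rsvd (7b) val=91 bits=0x5b at bit 22: 0x16f0ea6c
len (2b) val=1 bits=0x1 at bit 29: 0x36f0ea6c
mode (1b) val=0 bits=0x0 at bit 31: 0x36f0ea6c
word = 0x36f0ea6c → little-endian bytes:
  [0]=0x6c  [1]=0xea  [2]=0xf0  [3]=0x36

6c ea f0 36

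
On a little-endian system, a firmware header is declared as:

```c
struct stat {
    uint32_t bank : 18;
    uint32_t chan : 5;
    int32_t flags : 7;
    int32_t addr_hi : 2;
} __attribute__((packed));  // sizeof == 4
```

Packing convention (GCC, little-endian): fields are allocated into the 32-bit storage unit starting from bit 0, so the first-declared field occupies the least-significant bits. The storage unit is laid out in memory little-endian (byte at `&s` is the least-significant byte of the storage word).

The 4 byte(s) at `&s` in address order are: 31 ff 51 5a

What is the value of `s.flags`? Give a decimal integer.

52

[0]=0x31 [1]=0xff [2]=0x51 [3]=0x5a (little-endian) → word 0x5a51ff31
bank:18 @ bit 0 → (0x5a51ff31>>0)&0x3ffff = 0x1ff31
chan:5 @ bit 18 → (0x5a51ff31>>18)&0x1f = 0x14
flags:7 @ bit 23 → (0x5a51ff31>>23)&0x7f = 0x34  ←
addr_hi:2 @ bit 30 → (0x5a51ff31>>30)&0x3 = 0x1
flags signed 7b, MSB=0: value = 52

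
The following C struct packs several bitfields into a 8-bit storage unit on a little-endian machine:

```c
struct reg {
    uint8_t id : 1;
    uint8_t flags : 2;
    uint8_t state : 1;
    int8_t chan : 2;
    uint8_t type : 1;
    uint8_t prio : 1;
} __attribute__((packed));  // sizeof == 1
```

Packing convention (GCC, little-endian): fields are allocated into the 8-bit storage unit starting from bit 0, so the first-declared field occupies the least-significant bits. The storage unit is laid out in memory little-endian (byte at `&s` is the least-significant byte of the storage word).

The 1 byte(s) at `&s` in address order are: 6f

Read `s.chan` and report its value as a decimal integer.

-2

[0]=0x6f (little-endian) → word 0x6f
id [0+:1] = (word>>0) & 0x1 = 1
flags [1+:2] = (word>>1) & 0x3 = 3
state [3+:1] = (word>>3) & 0x1 = 1
chan [4+:2] = (word>>4) & 0x3 = 2  ←
type [6+:1] = (word>>6) & 0x1 = 1
prio [7+:1] = (word>>7) & 0x1 = 0
chan signed 2b, MSB=1: 2 - 4 = -2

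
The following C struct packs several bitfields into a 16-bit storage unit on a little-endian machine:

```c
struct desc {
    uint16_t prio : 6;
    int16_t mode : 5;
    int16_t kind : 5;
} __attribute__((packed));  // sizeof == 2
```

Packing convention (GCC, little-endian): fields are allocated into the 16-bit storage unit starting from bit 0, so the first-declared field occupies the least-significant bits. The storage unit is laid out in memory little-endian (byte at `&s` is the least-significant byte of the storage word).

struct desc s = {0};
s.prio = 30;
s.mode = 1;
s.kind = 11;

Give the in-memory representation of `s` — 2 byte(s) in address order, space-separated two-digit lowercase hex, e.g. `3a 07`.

5e 58

prio (6b) val=30 bits=0x1e at bit 0: 0x001e
mode (5b) val=1 bits=0x1 at bit 6: 0x005e
kind (5b) val=11 bits=0xb at bit 11: 0x585e
word = 0x585e → little-endian bytes:
  [0]=0x5e  [1]=0x58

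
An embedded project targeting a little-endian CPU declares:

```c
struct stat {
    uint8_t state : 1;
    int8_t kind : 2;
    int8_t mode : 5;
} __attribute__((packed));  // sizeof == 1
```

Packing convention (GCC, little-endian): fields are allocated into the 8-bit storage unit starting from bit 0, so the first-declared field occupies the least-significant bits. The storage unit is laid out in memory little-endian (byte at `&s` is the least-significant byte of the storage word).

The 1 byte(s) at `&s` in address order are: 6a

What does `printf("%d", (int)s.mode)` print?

13

[0]=0x6a (little-endian) → word 0x6a
state [0+:1] = (word>>0) & 0x1 = 0
kind [1+:2] = (word>>1) & 0x3 = 1
mode [3+:5] = (word>>3) & 0x1f = 13  ←
mode signed 5b, MSB=0: value = 13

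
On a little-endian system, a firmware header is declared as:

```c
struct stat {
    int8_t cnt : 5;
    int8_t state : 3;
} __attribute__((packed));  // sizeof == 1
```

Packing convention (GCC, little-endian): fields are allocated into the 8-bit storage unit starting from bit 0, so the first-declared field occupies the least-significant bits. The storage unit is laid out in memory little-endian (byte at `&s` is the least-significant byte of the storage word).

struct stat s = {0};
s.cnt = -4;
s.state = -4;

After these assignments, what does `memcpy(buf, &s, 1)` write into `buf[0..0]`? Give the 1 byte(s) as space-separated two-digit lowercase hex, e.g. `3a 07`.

cnt (5b) val=-4 bits=0x1c at bit 0: 0x1c
state (3b) val=-4 bits=0x4 at bit 5: 0x9c
word = 0x9c → little-endian bytes:
  [0]=0x9c

9c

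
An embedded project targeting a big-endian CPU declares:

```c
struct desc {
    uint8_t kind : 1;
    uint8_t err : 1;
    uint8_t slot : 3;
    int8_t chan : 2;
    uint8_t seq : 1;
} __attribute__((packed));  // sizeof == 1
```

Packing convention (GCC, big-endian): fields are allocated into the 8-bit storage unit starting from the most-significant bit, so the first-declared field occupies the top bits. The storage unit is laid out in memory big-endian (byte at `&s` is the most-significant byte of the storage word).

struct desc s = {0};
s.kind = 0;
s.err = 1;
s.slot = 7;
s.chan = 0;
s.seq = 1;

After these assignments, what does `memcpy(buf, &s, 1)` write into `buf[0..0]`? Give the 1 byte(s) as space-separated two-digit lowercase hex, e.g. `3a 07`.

79

[7+:1] kind=0 & 0x1 = 0x0; word=0x00
[6+:1] err=1 & 0x1 = 0x1; word=0x40
[3+:3] slot=7 & 0x7 = 0x7; word=0x78
[1+:2] chan=0 & 0x3 = 0x0; word=0x78
[0+:1] seq=1 & 0x1 = 0x1; word=0x79
word = 0x79 → big-endian bytes:
  [0]=0x79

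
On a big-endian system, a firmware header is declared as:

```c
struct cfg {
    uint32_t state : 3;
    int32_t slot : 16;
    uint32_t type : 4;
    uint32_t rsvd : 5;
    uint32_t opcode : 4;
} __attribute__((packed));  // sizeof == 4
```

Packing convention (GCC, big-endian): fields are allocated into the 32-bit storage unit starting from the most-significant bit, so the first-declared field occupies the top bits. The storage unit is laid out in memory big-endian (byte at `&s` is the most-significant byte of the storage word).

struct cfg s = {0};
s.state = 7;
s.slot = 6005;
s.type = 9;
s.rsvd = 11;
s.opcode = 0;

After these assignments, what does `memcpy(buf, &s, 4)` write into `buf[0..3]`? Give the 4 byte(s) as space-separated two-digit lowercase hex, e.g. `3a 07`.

e2 ee b2 b0

[29+:3] state=7 & 0x7 = 0x7; word=0xe0000000
[13+:16] slot=6005 & 0xffff = 0x1775; word=0xe2eea000
[9+:4] type=9 & 0xf = 0x9; word=0xe2eeb200
[4+:5] rsvd=11 & 0x1f = 0xb; word=0xe2eeb2b0
[0+:4] opcode=0 & 0xf = 0x0; word=0xe2eeb2b0
word = 0xe2eeb2b0 → big-endian bytes:
  [0]=0xe2  [1]=0xee  [2]=0xb2  [3]=0xb0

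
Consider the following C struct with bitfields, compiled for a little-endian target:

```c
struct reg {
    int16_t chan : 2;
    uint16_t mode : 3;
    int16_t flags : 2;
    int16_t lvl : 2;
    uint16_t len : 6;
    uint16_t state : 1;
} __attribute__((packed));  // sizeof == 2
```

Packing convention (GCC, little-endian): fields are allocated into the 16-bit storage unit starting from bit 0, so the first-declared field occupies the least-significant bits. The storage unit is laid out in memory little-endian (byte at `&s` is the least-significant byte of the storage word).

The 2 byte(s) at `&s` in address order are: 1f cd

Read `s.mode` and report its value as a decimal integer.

[0]=0x1f [1]=0xcd (little-endian) → word 0xcd1f
chan:2 @ bit 0 → (0xcd1f>>0)&0x3 = 0x3
mode:3 @ bit 2 → (0xcd1f>>2)&0x7 = 0x7  ←
flags:2 @ bit 5 → (0xcd1f>>5)&0x3 = 0x0
lvl:2 @ bit 7 → (0xcd1f>>7)&0x3 = 0x2
len:6 @ bit 9 → (0xcd1f>>9)&0x3f = 0x26
state:1 @ bit 15 → (0xcd1f>>15)&0x1 = 0x1

7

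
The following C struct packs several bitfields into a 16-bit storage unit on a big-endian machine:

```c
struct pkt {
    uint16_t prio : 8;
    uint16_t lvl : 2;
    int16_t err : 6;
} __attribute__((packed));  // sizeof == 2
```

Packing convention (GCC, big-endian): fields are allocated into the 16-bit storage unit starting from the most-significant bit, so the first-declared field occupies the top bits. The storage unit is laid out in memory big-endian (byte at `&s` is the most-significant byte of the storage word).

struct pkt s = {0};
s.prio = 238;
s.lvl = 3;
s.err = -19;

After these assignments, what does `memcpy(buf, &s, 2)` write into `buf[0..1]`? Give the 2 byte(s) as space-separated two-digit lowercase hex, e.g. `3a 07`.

ee ed

prio (8b) val=238 bits=0xee at bit 8: 0xee00
lvl (2b) val=3 bits=0x3 at bit 6: 0xeec0
err (6b) val=-19 bits=0x2d at bit 0: 0xeeed
word = 0xeeed → big-endian bytes:
  [0]=0xee  [1]=0xed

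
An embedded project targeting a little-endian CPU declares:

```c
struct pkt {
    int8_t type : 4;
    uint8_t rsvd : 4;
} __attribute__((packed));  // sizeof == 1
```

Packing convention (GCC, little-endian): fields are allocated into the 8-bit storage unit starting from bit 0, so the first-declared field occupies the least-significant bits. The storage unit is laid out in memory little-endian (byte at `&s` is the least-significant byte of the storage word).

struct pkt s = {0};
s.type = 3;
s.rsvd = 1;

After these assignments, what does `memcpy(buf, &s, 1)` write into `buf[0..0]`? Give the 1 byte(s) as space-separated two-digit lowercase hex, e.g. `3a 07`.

13

type:4 = 3 → 0x3 << 0 → word 0x03
rsvd:4 = 1 → 0x1 << 4 → word 0x13
word = 0x13 → little-endian bytes:
  [0]=0x13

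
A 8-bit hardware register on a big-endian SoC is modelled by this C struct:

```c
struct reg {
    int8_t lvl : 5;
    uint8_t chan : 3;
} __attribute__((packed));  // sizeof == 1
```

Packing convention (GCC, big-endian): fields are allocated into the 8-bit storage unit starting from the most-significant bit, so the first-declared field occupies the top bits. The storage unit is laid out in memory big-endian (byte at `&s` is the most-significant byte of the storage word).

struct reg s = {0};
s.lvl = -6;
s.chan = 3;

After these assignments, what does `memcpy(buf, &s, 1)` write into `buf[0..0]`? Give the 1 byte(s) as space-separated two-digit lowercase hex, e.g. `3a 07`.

[3+:5] lvl=-6 & 0x1f = 0x1a; word=0xd0
[0+:3] chan=3 & 0x7 = 0x3; word=0xd3
word = 0xd3 → big-endian bytes:
  [0]=0xd3

d3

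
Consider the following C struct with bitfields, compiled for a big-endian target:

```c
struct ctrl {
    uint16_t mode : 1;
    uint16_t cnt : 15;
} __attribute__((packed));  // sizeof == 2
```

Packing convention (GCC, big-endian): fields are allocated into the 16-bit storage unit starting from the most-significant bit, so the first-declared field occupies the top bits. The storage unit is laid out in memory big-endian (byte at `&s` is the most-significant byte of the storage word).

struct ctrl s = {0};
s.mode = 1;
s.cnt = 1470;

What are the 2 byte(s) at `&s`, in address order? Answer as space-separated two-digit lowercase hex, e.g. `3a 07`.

85 be

mode:1 = 1 → 0x1 << 15 → word 0x8000
cnt:15 = 1470 → 0x5be << 0 → word 0x85be
word = 0x85be → big-endian bytes:
  [0]=0x85  [1]=0xbe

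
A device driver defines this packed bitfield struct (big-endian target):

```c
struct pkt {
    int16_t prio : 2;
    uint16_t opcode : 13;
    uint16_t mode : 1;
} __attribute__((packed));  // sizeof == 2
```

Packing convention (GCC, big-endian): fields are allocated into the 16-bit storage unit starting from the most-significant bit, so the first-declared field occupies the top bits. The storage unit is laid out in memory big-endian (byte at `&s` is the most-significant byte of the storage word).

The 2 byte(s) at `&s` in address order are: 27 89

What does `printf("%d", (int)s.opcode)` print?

5060

[0]=0x27 [1]=0x89 (big-endian) → word 0x2789
prio [14+:2] = (word>>14) & 0x3 = 0
opcode [1+:13] = (word>>1) & 0x1fff = 5060  ←
mode [0+:1] = (word>>0) & 0x1 = 1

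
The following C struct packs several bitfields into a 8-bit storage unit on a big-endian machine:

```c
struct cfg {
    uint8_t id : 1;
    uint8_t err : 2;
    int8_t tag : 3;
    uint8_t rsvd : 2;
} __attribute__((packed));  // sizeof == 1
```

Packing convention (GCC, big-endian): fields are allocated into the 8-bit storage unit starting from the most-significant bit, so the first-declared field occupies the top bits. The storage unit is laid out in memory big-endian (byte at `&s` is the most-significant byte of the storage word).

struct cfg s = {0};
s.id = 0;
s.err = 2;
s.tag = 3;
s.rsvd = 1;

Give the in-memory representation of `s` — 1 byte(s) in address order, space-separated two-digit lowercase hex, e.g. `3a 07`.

4d

id:1 = 0 → 0x0 << 7 → word 0x00
err:2 = 2 → 0x2 << 5 → word 0x40
tag:3 = 3 → 0x3 << 2 → word 0x4c
rsvd:2 = 1 → 0x1 << 0 → word 0x4d
word = 0x4d → big-endian bytes:
  [0]=0x4d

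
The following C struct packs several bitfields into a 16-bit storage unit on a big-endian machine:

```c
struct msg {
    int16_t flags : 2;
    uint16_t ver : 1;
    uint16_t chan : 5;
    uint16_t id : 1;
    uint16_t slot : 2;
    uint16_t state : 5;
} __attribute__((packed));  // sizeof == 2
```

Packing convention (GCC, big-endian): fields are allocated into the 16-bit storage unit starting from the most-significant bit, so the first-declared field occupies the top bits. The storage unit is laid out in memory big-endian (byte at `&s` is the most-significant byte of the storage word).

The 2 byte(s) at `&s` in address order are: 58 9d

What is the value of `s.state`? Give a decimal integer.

[0]=0x58 [1]=0x9d (big-endian) → word 0x589d
flags [14+:2] = (word>>14) & 0x3 = 1
ver [13+:1] = (word>>13) & 0x1 = 0
chan [8+:5] = (word>>8) & 0x1f = 24
id [7+:1] = (word>>7) & 0x1 = 1
slot [5+:2] = (word>>5) & 0x3 = 0
state [0+:5] = (word>>0) & 0x1f = 29  ←

29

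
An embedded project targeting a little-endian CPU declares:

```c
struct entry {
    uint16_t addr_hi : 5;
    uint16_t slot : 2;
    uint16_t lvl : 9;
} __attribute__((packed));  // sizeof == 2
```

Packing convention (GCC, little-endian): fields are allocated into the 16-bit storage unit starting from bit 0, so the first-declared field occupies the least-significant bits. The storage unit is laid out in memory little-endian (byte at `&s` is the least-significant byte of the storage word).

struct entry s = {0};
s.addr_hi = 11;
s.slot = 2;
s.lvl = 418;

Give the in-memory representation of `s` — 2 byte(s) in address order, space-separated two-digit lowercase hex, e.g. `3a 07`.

addr_hi:5 = 11 → 0xb << 0 → word 0x000b
slot:2 = 2 → 0x2 << 5 → word 0x004b
lvl:9 = 418 → 0x1a2 << 7 → word 0xd14b
word = 0xd14b → little-endian bytes:
  [0]=0x4b  [1]=0xd1

4b d1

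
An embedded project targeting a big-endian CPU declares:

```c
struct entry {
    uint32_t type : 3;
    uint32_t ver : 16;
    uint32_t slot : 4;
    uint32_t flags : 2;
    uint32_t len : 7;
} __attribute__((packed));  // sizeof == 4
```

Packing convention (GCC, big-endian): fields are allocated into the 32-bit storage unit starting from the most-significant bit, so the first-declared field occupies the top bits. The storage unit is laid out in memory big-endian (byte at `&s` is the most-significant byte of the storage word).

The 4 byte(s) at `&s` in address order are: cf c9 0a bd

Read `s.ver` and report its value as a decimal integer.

32328

[0]=0xcf [1]=0xc9 [2]=0x0a [3]=0xbd (big-endian) → word 0xcfc90abd
type [29+:3] = (word>>29) & 0x7 = 6
ver [13+:16] = (word>>13) & 0xffff = 32328  ←
slot [9+:4] = (word>>9) & 0xf = 5
flags [7+:2] = (word>>7) & 0x3 = 1
len [0+:7] = (word>>0) & 0x7f = 61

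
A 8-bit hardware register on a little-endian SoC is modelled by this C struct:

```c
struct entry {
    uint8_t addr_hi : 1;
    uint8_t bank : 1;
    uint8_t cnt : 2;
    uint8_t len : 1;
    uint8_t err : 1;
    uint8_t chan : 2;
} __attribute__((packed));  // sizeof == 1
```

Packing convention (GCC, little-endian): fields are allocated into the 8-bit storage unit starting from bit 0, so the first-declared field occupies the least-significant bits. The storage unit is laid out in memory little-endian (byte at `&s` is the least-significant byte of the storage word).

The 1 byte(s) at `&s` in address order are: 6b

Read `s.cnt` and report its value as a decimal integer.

2

[0]=0x6b (little-endian) → word 0x6b
addr_hi [0+:1] = (word>>0) & 0x1 = 1
bank [1+:1] = (word>>1) & 0x1 = 1
cnt [2+:2] = (word>>2) & 0x3 = 2  ←
len [4+:1] = (word>>4) & 0x1 = 0
err [5+:1] = (word>>5) & 0x1 = 1
chan [6+:2] = (word>>6) & 0x3 = 1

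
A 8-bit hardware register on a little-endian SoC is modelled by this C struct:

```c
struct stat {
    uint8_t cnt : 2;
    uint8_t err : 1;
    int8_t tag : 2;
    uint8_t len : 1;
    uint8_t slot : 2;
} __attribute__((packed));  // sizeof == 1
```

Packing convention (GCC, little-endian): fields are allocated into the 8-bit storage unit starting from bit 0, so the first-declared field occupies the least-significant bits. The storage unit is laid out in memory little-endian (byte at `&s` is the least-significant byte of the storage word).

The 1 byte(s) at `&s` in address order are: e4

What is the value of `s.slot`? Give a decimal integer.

[0]=0xe4 (little-endian) → word 0xe4
cnt:2 @ bit 0 → (0xe4>>0)&0x3 = 0x0
err:1 @ bit 2 → (0xe4>>2)&0x1 = 0x1
tag:2 @ bit 3 → (0xe4>>3)&0x3 = 0x0
len:1 @ bit 5 → (0xe4>>5)&0x1 = 0x1
slot:2 @ bit 6 → (0xe4>>6)&0x3 = 0x3  ←

3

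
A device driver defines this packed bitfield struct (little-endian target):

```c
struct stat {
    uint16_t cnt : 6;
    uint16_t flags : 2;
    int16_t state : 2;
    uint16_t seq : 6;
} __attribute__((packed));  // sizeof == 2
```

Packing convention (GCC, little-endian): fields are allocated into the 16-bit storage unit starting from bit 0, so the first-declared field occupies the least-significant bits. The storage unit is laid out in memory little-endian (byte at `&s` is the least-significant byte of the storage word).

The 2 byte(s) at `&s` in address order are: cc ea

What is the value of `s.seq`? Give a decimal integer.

[0]=0xcc [1]=0xea (little-endian) → word 0xeacc
cnt:6 @ bit 0 → (0xeacc>>0)&0x3f = 0xc
flags:2 @ bit 6 → (0xeacc>>6)&0x3 = 0x3
state:2 @ bit 8 → (0xeacc>>8)&0x3 = 0x2
seq:6 @ bit 10 → (0xeacc>>10)&0x3f = 0x3a  ←

58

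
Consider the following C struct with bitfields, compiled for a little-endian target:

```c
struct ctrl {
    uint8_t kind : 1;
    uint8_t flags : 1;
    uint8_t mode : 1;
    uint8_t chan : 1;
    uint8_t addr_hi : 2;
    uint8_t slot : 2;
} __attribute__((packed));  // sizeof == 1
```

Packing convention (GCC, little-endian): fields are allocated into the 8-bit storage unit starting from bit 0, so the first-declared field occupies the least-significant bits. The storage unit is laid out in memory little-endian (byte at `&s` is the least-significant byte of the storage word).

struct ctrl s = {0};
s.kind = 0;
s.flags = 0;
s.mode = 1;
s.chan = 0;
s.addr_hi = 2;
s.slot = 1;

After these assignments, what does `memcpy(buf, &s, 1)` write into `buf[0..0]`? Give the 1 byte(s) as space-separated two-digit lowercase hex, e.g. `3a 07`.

[0+:1] kind=0 & 0x1 = 0x0; word=0x00
[1+:1] flags=0 & 0x1 = 0x0; word=0x00
[2+:1] mode=1 & 0x1 = 0x1; word=0x04
[3+:1] chan=0 & 0x1 = 0x0; word=0x04
[4+:2] addr_hi=2 & 0x3 = 0x2; word=0x24
[6+:2] slot=1 & 0x3 = 0x1; word=0x64
word = 0x64 → little-endian bytes:
  [0]=0x64

64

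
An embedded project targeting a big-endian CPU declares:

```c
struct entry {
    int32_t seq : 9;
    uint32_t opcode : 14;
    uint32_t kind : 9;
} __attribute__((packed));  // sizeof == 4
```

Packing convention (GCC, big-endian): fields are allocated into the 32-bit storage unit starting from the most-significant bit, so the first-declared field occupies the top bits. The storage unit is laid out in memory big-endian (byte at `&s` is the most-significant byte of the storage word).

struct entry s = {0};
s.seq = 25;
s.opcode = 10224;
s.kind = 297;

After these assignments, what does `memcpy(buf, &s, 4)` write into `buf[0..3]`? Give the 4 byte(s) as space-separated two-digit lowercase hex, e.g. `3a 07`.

seq:9 = 25 → 0x19 << 23 → word 0x0c800000
opcode:14 = 10224 → 0x27f0 << 9 → word 0x0ccfe000
kind:9 = 297 → 0x129 << 0 → word 0x0ccfe129
word = 0x0ccfe129 → big-endian bytes:
  [0]=0x0c  [1]=0xcf  [2]=0xe1  [3]=0x29

0c cf e1 29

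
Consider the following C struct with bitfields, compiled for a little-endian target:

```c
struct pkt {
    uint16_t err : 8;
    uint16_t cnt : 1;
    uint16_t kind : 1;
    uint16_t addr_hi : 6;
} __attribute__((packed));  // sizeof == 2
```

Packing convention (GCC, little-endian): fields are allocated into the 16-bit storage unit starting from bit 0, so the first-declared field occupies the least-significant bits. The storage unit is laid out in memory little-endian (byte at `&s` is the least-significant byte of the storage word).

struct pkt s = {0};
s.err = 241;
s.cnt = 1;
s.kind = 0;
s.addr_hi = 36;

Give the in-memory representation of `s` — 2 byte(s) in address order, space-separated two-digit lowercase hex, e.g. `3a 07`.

err:8 = 241 → 0xf1 << 0 → word 0x00f1
cnt:1 = 1 → 0x1 << 8 → word 0x01f1
kind:1 = 0 → 0x0 << 9 → word 0x01f1
addr_hi:6 = 36 → 0x24 << 10 → word 0x91f1
word = 0x91f1 → little-endian bytes:
  [0]=0xf1  [1]=0x91

f1 91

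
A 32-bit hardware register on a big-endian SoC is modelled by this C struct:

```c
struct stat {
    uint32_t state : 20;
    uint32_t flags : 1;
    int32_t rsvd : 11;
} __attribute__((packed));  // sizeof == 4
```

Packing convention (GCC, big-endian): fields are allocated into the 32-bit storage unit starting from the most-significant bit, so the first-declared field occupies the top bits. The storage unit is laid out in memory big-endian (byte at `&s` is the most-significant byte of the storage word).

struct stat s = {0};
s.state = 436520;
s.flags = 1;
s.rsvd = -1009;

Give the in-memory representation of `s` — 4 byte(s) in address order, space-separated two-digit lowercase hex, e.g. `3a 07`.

6a 92 8c 0f

state:20 = 436520 → 0x6a928 << 12 → word 0x6a928000
flags:1 = 1 → 0x1 << 11 → word 0x6a928800
rsvd:11 = -1009 → 0x40f << 0 → word 0x6a928c0f
word = 0x6a928c0f → big-endian bytes:
  [0]=0x6a  [1]=0x92  [2]=0x8c  [3]=0x0f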